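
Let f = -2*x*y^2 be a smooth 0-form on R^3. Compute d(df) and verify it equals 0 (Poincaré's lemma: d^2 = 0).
d(df) = 0

Step 1: df = sum_i (∂f/∂x_i) dx_i = (-2*y^2) dx + (-4*x*y) dy + (0) dz.
Step 2: Apply d again. Using the 1-form formula, the coefficient of dx ∧ dy in d(df) is ∂^2 f/∂x ∂y - ∂^2 f/∂y ∂x = (-4*y) - (-4*y) = 0 (equality of mixed partials for smooth f).
Similarly for dx ∧ dz and dy ∧ dz — all coefficients vanish. So d(df) = 0.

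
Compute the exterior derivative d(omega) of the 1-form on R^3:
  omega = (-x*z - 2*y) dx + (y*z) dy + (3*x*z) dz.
d(omega) = (2) dx ∧ dy + (x + 3*z) dx ∧ dz + (-y) dy ∧ dz

For a 1-form omega = sum_i f_i dx_i, the exterior derivative is
  d(omega) = sum_{i < j} (∂f_j/∂x_i - ∂f_i/∂x_j) dx_i ∧ dx_j.
  coefficient of dx ∧ dy: ∂f_2/∂x - ∂f_1/∂y = ∂(y*z)/∂x - ∂(-x*z - 2*y)/∂y = 2
  coefficient of dx ∧ dz: ∂f_3/∂x - ∂f_1/∂z = ∂(3*x*z)/∂x - ∂(-x*z - 2*y)/∂z = x + 3*z
  coefficient of dy ∧ dz: ∂f_3/∂y - ∂f_2/∂z = ∂(3*x*z)/∂y - ∂(y*z)/∂z = -y
Assembling: d(omega) = (2) dx ∧ dy + (x + 3*z) dx ∧ dz + (-y) dy ∧ dz.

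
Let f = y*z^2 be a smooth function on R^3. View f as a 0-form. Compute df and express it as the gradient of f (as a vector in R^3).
df = (0) dx + (z^2) dy + (2*y*z) dz; grad f = (0, z^2, 2*y*z)

For a 0-form f, d f = (∂f/∂x) dx + (∂f/∂y) dy + (∂f/∂z) dz. The components of the vector representation are exactly the entries of grad f in Cartesian coordinates:
  ∂f/∂x = 0
  ∂f/∂y = z^2
  ∂f/∂z = 2*y*z.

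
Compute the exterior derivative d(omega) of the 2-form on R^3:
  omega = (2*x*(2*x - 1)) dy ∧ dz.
d(omega) = (8*x - 2) dx ∧ dy ∧ dz

For a 2-form omega = sum_{i<j} g_{ij} dx_i ∧ dx_j, the exterior derivative is
  d(omega) = sum_{i<j} d(g_{ij}) ∧ dx_i ∧ dx_j = sum_{i<j, k} (∂g_{ij}/∂x_k) dx_k ∧ dx_i ∧ dx_j.
Expand each term, using dx_k ∧ dx_i ∧ dx_j = sgn(permutation) dx_{(a)} ∧ dx_{(b)} ∧ dx_{(c)} with (a < b < c) sorted:
  d(2*x*(2*x - 1)) includes (∂/∂x)(2*x*(2*x - 1)) dx = (8*x - 2) dx, which multiplied by dy ∧ dz gives (8*x - 2) dx ∧ dy ∧ dz
Collecting like 3-forms: d(omega) = (8*x - 2) dx ∧ dy ∧ dz.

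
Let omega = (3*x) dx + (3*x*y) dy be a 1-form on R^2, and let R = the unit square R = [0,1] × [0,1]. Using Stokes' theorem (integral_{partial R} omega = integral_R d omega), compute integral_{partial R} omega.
integral_(partial R) omega = 3/2

Stokes: integral_partial_R omega = integral_R d omega with d omega = (∂Q/∂x - ∂P/∂y) dx ∧ dy.
  ∂Q/∂x = 3*y
  ∂P/∂y = 0
  integrand = ∂Q/∂x - ∂P/∂y = 3*y.
Integrating over R: integral_0^1 integral_0^1 (3*y) dx dy = 3/2.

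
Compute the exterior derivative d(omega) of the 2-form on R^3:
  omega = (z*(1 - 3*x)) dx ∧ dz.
d(omega) = 0

For a 2-form omega = sum_{i<j} g_{ij} dx_i ∧ dx_j, the exterior derivative is
  d(omega) = sum_{i<j} d(g_{ij}) ∧ dx_i ∧ dx_j = sum_{i<j, k} (∂g_{ij}/∂x_k) dx_k ∧ dx_i ∧ dx_j.
Expand each term, using dx_k ∧ dx_i ∧ dx_j = sgn(permutation) dx_{(a)} ∧ dx_{(b)} ∧ dx_{(c)} with (a < b < c) sorted:

Collecting like 3-forms: d(omega) = 0.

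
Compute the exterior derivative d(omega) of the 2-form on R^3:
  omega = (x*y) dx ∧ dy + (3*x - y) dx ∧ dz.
d(omega) = (1) dx ∧ dy ∧ dz

For a 2-form omega = sum_{i<j} g_{ij} dx_i ∧ dx_j, the exterior derivative is
  d(omega) = sum_{i<j} d(g_{ij}) ∧ dx_i ∧ dx_j = sum_{i<j, k} (∂g_{ij}/∂x_k) dx_k ∧ dx_i ∧ dx_j.
Expand each term, using dx_k ∧ dx_i ∧ dx_j = sgn(permutation) dx_{(a)} ∧ dx_{(b)} ∧ dx_{(c)} with (a < b < c) sorted:
  d(3*x - y) includes (∂/∂y)(3*x - y) dy = (-1) dy, which multiplied by dx ∧ dz gives (1) dx ∧ dy ∧ dz
Collecting like 3-forms: d(omega) = (1) dx ∧ dy ∧ dz.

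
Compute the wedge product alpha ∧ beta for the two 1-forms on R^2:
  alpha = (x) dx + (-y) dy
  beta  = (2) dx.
alpha ∧ beta = (2*y) dx ∧ dy

Distribute the wedge, using dx_i ∧ dx_j = -dx_j ∧ dx_i and dx_i ∧ dx_i = 0. For each pair (i, j) with i < j, the coefficient of dx_i ∧ dx_j in alpha ∧ beta is (alpha_i * beta_j - alpha_j * beta_i). Collecting: alpha ∧ beta = (2*y) dx ∧ dy.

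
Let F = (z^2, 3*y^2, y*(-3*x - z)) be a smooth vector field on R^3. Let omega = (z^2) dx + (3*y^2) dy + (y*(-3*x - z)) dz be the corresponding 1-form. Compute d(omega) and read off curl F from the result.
d(omega) = (-3*x - z) dy ∧ dz + (3*y + 2*z) dz ∧ dx + (0) dx ∧ dy; curl F = (-3*x - z, 3*y + 2*z, 0)

d omega = sum_{i<j} (∂f_j/∂x_i - ∂f_i/∂x_j) dx_i ∧ dx_j. Under the identification (dy ∧ dz, dz ∧ dx, dx ∧ dy) ↔ (e_x, e_y, e_z), the coefficients are exactly the components of curl F. Compute:
  ∂R/∂y - ∂Q/∂z = (-3*x - z) - (0) = -3*x - z
  ∂P/∂z - ∂R/∂x = (2*z) - (-3*y) = 3*y + 2*z
  ∂Q/∂x - ∂P/∂y = (0) - (0) = 0.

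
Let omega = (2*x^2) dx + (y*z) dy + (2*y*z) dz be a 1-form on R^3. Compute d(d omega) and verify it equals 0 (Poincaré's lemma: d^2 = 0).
d(d omega) = 0

Step 1: d omega = sum_{i<j} (∂f_j/∂x_i - ∂f_i/∂x_j) dx_i ∧ dx_j:
  coeff of dx ∧ dy: 0
  coeff of dx ∧ dz: 0
  coeff of dy ∧ dz: -y + 2*z
Step 2: Apply d again to each 2-form coefficient. The only possible 3-form in R^3 is dx ∧ dy ∧ dz, with coefficient
  ∂(coeff of dy∧dz)/∂x - ∂(coeff of dx∧dz)/∂y + ∂(coeff of dx∧dy)/∂z
  = ∂/∂x (-y + 2*z) - ∂/∂y (0) + ∂/∂z (0).
Each of these terms simplifies to sums of mixed partials that cancel in pairs. The result is 0 (by equality of mixed partials for smooth functions — Schwarz / Clairaut).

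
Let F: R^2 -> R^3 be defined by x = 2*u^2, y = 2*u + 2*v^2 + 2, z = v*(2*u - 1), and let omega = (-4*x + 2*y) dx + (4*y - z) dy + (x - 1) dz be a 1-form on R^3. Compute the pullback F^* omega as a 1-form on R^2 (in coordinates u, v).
F^* omega = (-32*u^3 + 4*u^2*v + 16*u^2 + 16*u*v^2 - 4*u*v + 32*u + 16*v^2 + 16) du + (4*u^3 - 2*u^2 - 8*u*v^2 + 32*u*v - 2*u + 32*v^3 + 4*v^2 + 32*v + 1) dv

Using F^*(f dg) = (f ∘ F) d(g ∘ F), substitute each coordinate x_i by F_i(u, v) in f_i, and replace dx_i by d F_i = (∂F_i/∂u) du + (∂F_i/∂v) dv.
  For the x component: f_1(F) = -8*u^2 + 4*u + 4*v^2 + 4; d F_1 = (4*u) du + (0) dv
  For the y component: f_2(F) = -2*u*v + 8*u + 8*v^2 + v + 8; d F_2 = (2) du + (4*v) dv
  For the z component: f_3(F) = 2*u^2 - 1; d F_3 = (2*v) du + (2*u - 1) dv
Combining and collecting du, dv coefficients:
  coeff of du: -32*u^3 + 4*u^2*v + 16*u^2 + 16*u*v^2 - 4*u*v + 32*u + 16*v^2 + 16
  coeff of dv: 4*u^3 - 2*u^2 - 8*u*v^2 + 32*u*v - 2*u + 32*v^3 + 4*v^2 + 32*v + 1
F^* omega = (-32*u^3 + 4*u^2*v + 16*u^2 + 16*u*v^2 - 4*u*v + 32*u + 16*v^2 + 16) du + (4*u^3 - 2*u^2 - 8*u*v^2 + 32*u*v - 2*u + 32*v^3 + 4*v^2 + 32*v + 1) dv.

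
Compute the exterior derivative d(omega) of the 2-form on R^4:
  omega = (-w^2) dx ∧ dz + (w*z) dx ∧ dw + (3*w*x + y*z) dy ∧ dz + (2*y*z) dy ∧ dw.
d(omega) = (-3*w) dx ∧ dz ∧ dw + (3*w) dx ∧ dy ∧ dz + (3*x - 2*y) dy ∧ dz ∧ dw

For a 2-form omega = sum_{i<j} g_{ij} dx_i ∧ dx_j, the exterior derivative is
  d(omega) = sum_{i<j} d(g_{ij}) ∧ dx_i ∧ dx_j = sum_{i<j, k} (∂g_{ij}/∂x_k) dx_k ∧ dx_i ∧ dx_j.
Expand each term, using dx_k ∧ dx_i ∧ dx_j = sgn(permutation) dx_{(a)} ∧ dx_{(b)} ∧ dx_{(c)} with (a < b < c) sorted:
  d(-w^2) includes (∂/∂w)(-w^2) dw = (-2*w) dw, which multiplied by dx ∧ dz gives (-2*w) dx ∧ dz ∧ dw
  d(w*z) includes (∂/∂z)(w*z) dz = (w) dz, which multiplied by dx ∧ dw gives (-w) dx ∧ dz ∧ dw
  d(3*w*x + y*z) includes (∂/∂x)(3*w*x + y*z) dx = (3*w) dx, which multiplied by dy ∧ dz gives (3*w) dx ∧ dy ∧ dz
  d(3*w*x + y*z) includes (∂/∂w)(3*w*x + y*z) dw = (3*x) dw, which multiplied by dy ∧ dz gives (3*x) dy ∧ dz ∧ dw
  d(2*y*z) includes (∂/∂z)(2*y*z) dz = (2*y) dz, which multiplied by dy ∧ dw gives (-2*y) dy ∧ dz ∧ dw
Collecting like 3-forms: d(omega) = (-3*w) dx ∧ dz ∧ dw + (3*w) dx ∧ dy ∧ dz + (3*x - 2*y) dy ∧ dz ∧ dw.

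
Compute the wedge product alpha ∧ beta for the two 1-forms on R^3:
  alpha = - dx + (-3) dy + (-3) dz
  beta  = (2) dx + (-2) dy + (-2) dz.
alpha ∧ beta = (8) dx ∧ dy + (8) dx ∧ dz

Distribute the wedge, using dx_i ∧ dx_j = -dx_j ∧ dx_i and dx_i ∧ dx_i = 0. For each pair (i, j) with i < j, the coefficient of dx_i ∧ dx_j in alpha ∧ beta is (alpha_i * beta_j - alpha_j * beta_i). Collecting: alpha ∧ beta = (8) dx ∧ dy + (8) dx ∧ dz.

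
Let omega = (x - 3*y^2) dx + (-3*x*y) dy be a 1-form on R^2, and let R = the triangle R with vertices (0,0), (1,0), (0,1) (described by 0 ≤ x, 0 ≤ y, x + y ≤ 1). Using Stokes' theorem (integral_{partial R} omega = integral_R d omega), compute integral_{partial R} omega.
integral_(partial R) omega = 1/2

Stokes: integral_partial_R omega = integral_R d omega with d omega = (∂Q/∂x - ∂P/∂y) dx ∧ dy.
  ∂Q/∂x = -3*y
  ∂P/∂y = -6*y
  integrand = ∂Q/∂x - ∂P/∂y = 3*y.
Integrating over R: integral_0^1 integral_0^{1-x} (3*y) dy dx = 1/2.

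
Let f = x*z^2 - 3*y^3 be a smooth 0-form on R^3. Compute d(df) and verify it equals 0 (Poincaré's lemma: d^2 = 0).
d(df) = 0

Step 1: df = sum_i (∂f/∂x_i) dx_i = (z^2) dx + (-9*y^2) dy + (2*x*z) dz.
Step 2: Apply d again. Using the 1-form formula, the coefficient of dx ∧ dy in d(df) is ∂^2 f/∂x ∂y - ∂^2 f/∂y ∂x = (0) - (0) = 0 (equality of mixed partials for smooth f).
Similarly for dx ∧ dz and dy ∧ dz — all coefficients vanish. So d(df) = 0.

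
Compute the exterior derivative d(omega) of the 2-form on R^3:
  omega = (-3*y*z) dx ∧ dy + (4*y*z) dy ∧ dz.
d(omega) = (-3*y) dx ∧ dy ∧ dz

For a 2-form omega = sum_{i<j} g_{ij} dx_i ∧ dx_j, the exterior derivative is
  d(omega) = sum_{i<j} d(g_{ij}) ∧ dx_i ∧ dx_j = sum_{i<j, k} (∂g_{ij}/∂x_k) dx_k ∧ dx_i ∧ dx_j.
Expand each term, using dx_k ∧ dx_i ∧ dx_j = sgn(permutation) dx_{(a)} ∧ dx_{(b)} ∧ dx_{(c)} with (a < b < c) sorted:
  d(-3*y*z) includes (∂/∂z)(-3*y*z) dz = (-3*y) dz, which multiplied by dx ∧ dy gives (-3*y) dx ∧ dy ∧ dz
Collecting like 3-forms: d(omega) = (-3*y) dx ∧ dy ∧ dz.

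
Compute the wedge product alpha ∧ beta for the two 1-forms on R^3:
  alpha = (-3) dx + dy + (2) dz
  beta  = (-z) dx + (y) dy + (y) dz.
alpha ∧ beta = (-3*y + z) dx ∧ dy + (-3*y + 2*z) dx ∧ dz + (-y) dy ∧ dz

Distribute the wedge, using dx_i ∧ dx_j = -dx_j ∧ dx_i and dx_i ∧ dx_i = 0. For each pair (i, j) with i < j, the coefficient of dx_i ∧ dx_j in alpha ∧ beta is (alpha_i * beta_j - alpha_j * beta_i). Collecting: alpha ∧ beta = (-3*y + z) dx ∧ dy + (-3*y + 2*z) dx ∧ dz + (-y) dy ∧ dz.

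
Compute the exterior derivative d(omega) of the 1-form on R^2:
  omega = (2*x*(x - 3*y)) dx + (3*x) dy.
d(omega) = (6*x + 3) dx ∧ dy

For a 1-form omega = sum_i f_i dx_i, the exterior derivative is
  d(omega) = sum_{i < j} (∂f_j/∂x_i - ∂f_i/∂x_j) dx_i ∧ dx_j.
  coefficient of dx ∧ dy: ∂f_2/∂x - ∂f_1/∂y = ∂(3*x)/∂x - ∂(2*x*(x - 3*y))/∂y = 6*x + 3
Assembling: d(omega) = (6*x + 3) dx ∧ dy.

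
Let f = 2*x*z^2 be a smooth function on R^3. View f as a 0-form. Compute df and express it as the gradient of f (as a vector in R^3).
df = (2*z^2) dx + (0) dy + (4*x*z) dz; grad f = (2*z^2, 0, 4*x*z)

For a 0-form f, d f = (∂f/∂x) dx + (∂f/∂y) dy + (∂f/∂z) dz. The components of the vector representation are exactly the entries of grad f in Cartesian coordinates:
  ∂f/∂x = 2*z^2
  ∂f/∂y = 0
  ∂f/∂z = 4*x*z.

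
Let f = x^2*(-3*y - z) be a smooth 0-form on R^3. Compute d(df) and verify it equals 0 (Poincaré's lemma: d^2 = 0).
d(df) = 0

Step 1: df = sum_i (∂f/∂x_i) dx_i = (2*x*(-3*y - z)) dx + (-3*x^2) dy + (-x^2) dz.
Step 2: Apply d again. Using the 1-form formula, the coefficient of dx ∧ dy in d(df) is ∂^2 f/∂x ∂y - ∂^2 f/∂y ∂x = (-6*x) - (-6*x) = 0 (equality of mixed partials for smooth f).
Similarly for dx ∧ dz and dy ∧ dz — all coefficients vanish. So d(df) = 0.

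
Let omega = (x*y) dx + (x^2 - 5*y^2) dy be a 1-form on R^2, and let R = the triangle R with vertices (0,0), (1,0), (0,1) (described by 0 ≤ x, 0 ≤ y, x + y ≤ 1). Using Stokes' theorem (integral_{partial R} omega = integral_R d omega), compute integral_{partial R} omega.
integral_(partial R) omega = 1/6

Stokes: integral_partial_R omega = integral_R d omega with d omega = (∂Q/∂x - ∂P/∂y) dx ∧ dy.
  ∂Q/∂x = 2*x
  ∂P/∂y = x
  integrand = ∂Q/∂x - ∂P/∂y = x.
Integrating over R: integral_0^1 integral_0^{1-x} (x) dy dx = 1/6.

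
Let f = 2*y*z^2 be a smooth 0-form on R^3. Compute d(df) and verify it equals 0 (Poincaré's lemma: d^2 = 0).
d(df) = 0

Step 1: df = sum_i (∂f/∂x_i) dx_i = (0) dx + (2*z^2) dy + (4*y*z) dz.
Step 2: Apply d again. Using the 1-form formula, the coefficient of dx ∧ dy in d(df) is ∂^2 f/∂x ∂y - ∂^2 f/∂y ∂x = (0) - (0) = 0 (equality of mixed partials for smooth f).
Similarly for dx ∧ dz and dy ∧ dz — all coefficients vanish. So d(df) = 0.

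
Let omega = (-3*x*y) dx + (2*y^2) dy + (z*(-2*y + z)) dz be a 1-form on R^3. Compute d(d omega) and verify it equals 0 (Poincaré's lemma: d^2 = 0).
d(d omega) = 0

Step 1: d omega = sum_{i<j} (∂f_j/∂x_i - ∂f_i/∂x_j) dx_i ∧ dx_j:
  coeff of dx ∧ dy: 3*x
  coeff of dx ∧ dz: 0
  coeff of dy ∧ dz: -2*z
Step 2: Apply d again to each 2-form coefficient. The only possible 3-form in R^3 is dx ∧ dy ∧ dz, with coefficient
  ∂(coeff of dy∧dz)/∂x - ∂(coeff of dx∧dz)/∂y + ∂(coeff of dx∧dy)/∂z
  = ∂/∂x (-2*z) - ∂/∂y (0) + ∂/∂z (3*x).
Each of these terms simplifies to sums of mixed partials that cancel in pairs. The result is 0 (by equality of mixed partials for smooth functions — Schwarz / Clairaut).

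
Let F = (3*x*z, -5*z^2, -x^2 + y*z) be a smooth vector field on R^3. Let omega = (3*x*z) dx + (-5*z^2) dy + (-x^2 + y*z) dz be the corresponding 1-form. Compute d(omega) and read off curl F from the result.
d(omega) = (11*z) dy ∧ dz + (5*x) dz ∧ dx + (0) dx ∧ dy; curl F = (11*z, 5*x, 0)

d omega = sum_{i<j} (∂f_j/∂x_i - ∂f_i/∂x_j) dx_i ∧ dx_j. Under the identification (dy ∧ dz, dz ∧ dx, dx ∧ dy) ↔ (e_x, e_y, e_z), the coefficients are exactly the components of curl F. Compute:
  ∂R/∂y - ∂Q/∂z = (z) - (-10*z) = 11*z
  ∂P/∂z - ∂R/∂x = (3*x) - (-2*x) = 5*x
  ∂Q/∂x - ∂P/∂y = (0) - (0) = 0.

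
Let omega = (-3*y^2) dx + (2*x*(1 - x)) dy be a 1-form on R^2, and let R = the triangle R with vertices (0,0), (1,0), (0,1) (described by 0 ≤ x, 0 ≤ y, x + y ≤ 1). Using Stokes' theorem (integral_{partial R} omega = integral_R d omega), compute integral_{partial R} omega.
integral_(partial R) omega = 4/3

Stokes: integral_partial_R omega = integral_R d omega with d omega = (∂Q/∂x - ∂P/∂y) dx ∧ dy.
  ∂Q/∂x = 2 - 4*x
  ∂P/∂y = -6*y
  integrand = ∂Q/∂x - ∂P/∂y = -4*x + 6*y + 2.
Integrating over R: integral_0^1 integral_0^{1-x} (-4*x + 6*y + 2) dy dx = 4/3.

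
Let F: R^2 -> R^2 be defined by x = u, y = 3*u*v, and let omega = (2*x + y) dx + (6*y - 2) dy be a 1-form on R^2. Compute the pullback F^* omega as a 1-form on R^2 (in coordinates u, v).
F^* omega = (54*u*v^2 + 3*u*v + 2*u - 6*v) du + (6*u*(9*u*v - 1)) dv

Using F^*(f dg) = (f ∘ F) d(g ∘ F), substitute each coordinate x_i by F_i(u, v) in f_i, and replace dx_i by d F_i = (∂F_i/∂u) du + (∂F_i/∂v) dv.
  For the x component: f_1(F) = u*(3*v + 2); d F_1 = (1) du + (0) dv
  For the y component: f_2(F) = 18*u*v - 2; d F_2 = (3*v) du + (3*u) dv
Combining and collecting du, dv coefficients:
  coeff of du: 54*u*v^2 + 3*u*v + 2*u - 6*v
  coeff of dv: 6*u*(9*u*v - 1)
F^* omega = (54*u*v^2 + 3*u*v + 2*u - 6*v) du + (6*u*(9*u*v - 1)) dv.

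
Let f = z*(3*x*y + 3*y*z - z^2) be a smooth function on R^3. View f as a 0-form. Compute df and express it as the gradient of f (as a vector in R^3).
df = (3*y*z) dx + (3*z*(x + z)) dy + (3*x*y + 6*y*z - 3*z^2) dz; grad f = (3*y*z, 3*z*(x + z), 3*x*y + 6*y*z - 3*z^2)

For a 0-form f, d f = (∂f/∂x) dx + (∂f/∂y) dy + (∂f/∂z) dz. The components of the vector representation are exactly the entries of grad f in Cartesian coordinates:
  ∂f/∂x = 3*y*z
  ∂f/∂y = 3*z*(x + z)
  ∂f/∂z = 3*x*y + 6*y*z - 3*z^2.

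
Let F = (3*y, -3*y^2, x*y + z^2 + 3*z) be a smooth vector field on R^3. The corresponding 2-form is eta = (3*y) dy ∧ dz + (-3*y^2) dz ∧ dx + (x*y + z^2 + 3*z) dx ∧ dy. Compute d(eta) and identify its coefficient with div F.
d(eta) = (-6*y + 2*z + 3) dx ∧ dy ∧ dz; div F = -6*y + 2*z + 3

For a 2-form in R^3 of the form above, applying d gives a 3-form with coefficient ∂P/∂x + ∂Q/∂y + ∂R/∂z:
  ∂P/∂x = 0
  ∂Q/∂y = -6*y
  ∂R/∂z = 2*z + 3
Sum = -6*y + 2*z + 3, which is exactly div F.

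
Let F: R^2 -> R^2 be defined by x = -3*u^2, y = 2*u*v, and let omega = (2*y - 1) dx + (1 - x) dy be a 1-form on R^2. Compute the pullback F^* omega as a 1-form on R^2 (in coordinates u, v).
F^* omega = (-18*u^2*v + 6*u + 2*v) du + (6*u^3 + 2*u) dv

Using F^*(f dg) = (f ∘ F) d(g ∘ F), substitute each coordinate x_i by F_i(u, v) in f_i, and replace dx_i by d F_i = (∂F_i/∂u) du + (∂F_i/∂v) dv.
  For the x component: f_1(F) = 4*u*v - 1; d F_1 = (-6*u) du + (0) dv
  For the y component: f_2(F) = 3*u^2 + 1; d F_2 = (2*v) du + (2*u) dv
Combining and collecting du, dv coefficients:
  coeff of du: -18*u^2*v + 6*u + 2*v
  coeff of dv: 6*u^3 + 2*u
F^* omega = (-18*u^2*v + 6*u + 2*v) du + (6*u^3 + 2*u) dv.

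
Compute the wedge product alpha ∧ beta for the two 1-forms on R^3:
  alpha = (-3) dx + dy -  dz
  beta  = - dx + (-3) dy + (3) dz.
alpha ∧ beta = (10) dx ∧ dy + (-10) dx ∧ dz

Distribute the wedge, using dx_i ∧ dx_j = -dx_j ∧ dx_i and dx_i ∧ dx_i = 0. For each pair (i, j) with i < j, the coefficient of dx_i ∧ dx_j in alpha ∧ beta is (alpha_i * beta_j - alpha_j * beta_i). Collecting: alpha ∧ beta = (10) dx ∧ dy + (-10) dx ∧ dz.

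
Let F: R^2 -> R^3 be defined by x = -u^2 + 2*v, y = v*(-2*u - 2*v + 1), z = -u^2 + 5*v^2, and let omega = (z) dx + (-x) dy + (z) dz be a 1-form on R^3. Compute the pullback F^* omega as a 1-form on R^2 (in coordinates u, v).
F^* omega = (4*u^3 - 2*u^2*v - 20*u*v^2 + 4*v^2) du + (-2*u^3 - 14*u^2*v - u^2 + 4*u*v + 50*v^3 + 18*v^2 - 2*v) dv

Using F^*(f dg) = (f ∘ F) d(g ∘ F), substitute each coordinate x_i by F_i(u, v) in f_i, and replace dx_i by d F_i = (∂F_i/∂u) du + (∂F_i/∂v) dv.
  For the x component: f_1(F) = -u^2 + 5*v^2; d F_1 = (-2*u) du + (2) dv
  For the y component: f_2(F) = u^2 - 2*v; d F_2 = (-2*v) du + (-2*u - 4*v + 1) dv
  For the z component: f_3(F) = -u^2 + 5*v^2; d F_3 = (-2*u) du + (10*v) dv
Combining and collecting du, dv coefficients:
  coeff of du: 4*u^3 - 2*u^2*v - 20*u*v^2 + 4*v^2
  coeff of dv: -2*u^3 - 14*u^2*v - u^2 + 4*u*v + 50*v^3 + 18*v^2 - 2*v
F^* omega = (4*u^3 - 2*u^2*v - 20*u*v^2 + 4*v^2) du + (-2*u^3 - 14*u^2*v - u^2 + 4*u*v + 50*v^3 + 18*v^2 - 2*v) dv.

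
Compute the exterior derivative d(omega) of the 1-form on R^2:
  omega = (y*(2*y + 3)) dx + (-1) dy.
d(omega) = (-4*y - 3) dx ∧ dy

For a 1-form omega = sum_i f_i dx_i, the exterior derivative is
  d(omega) = sum_{i < j} (∂f_j/∂x_i - ∂f_i/∂x_j) dx_i ∧ dx_j.
  coefficient of dx ∧ dy: ∂f_2/∂x - ∂f_1/∂y = ∂(-1)/∂x - ∂(y*(2*y + 3))/∂y = -4*y - 3
Assembling: d(omega) = (-4*y - 3) dx ∧ dy.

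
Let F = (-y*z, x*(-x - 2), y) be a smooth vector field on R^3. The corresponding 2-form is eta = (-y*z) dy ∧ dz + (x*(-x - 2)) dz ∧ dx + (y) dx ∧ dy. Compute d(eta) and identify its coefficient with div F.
d(eta) = (0) dx ∧ dy ∧ dz; div F = 0

For a 2-form in R^3 of the form above, applying d gives a 3-form with coefficient ∂P/∂x + ∂Q/∂y + ∂R/∂z:
  ∂P/∂x = 0
  ∂Q/∂y = 0
  ∂R/∂z = 0
Sum = 0, which is exactly div F.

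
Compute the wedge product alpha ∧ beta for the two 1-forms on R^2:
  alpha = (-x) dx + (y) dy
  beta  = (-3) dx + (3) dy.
alpha ∧ beta = (-3*x + 3*y) dx ∧ dy

Distribute the wedge, using dx_i ∧ dx_j = -dx_j ∧ dx_i and dx_i ∧ dx_i = 0. For each pair (i, j) with i < j, the coefficient of dx_i ∧ dx_j in alpha ∧ beta is (alpha_i * beta_j - alpha_j * beta_i). Collecting: alpha ∧ beta = (-3*x + 3*y) dx ∧ dy.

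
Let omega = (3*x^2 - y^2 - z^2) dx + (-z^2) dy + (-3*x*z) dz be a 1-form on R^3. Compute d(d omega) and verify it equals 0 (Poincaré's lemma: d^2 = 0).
d(d omega) = 0

Step 1: d omega = sum_{i<j} (∂f_j/∂x_i - ∂f_i/∂x_j) dx_i ∧ dx_j:
  coeff of dx ∧ dy: 2*y
  coeff of dx ∧ dz: -z
  coeff of dy ∧ dz: 2*z
Step 2: Apply d again to each 2-form coefficient. The only possible 3-form in R^3 is dx ∧ dy ∧ dz, with coefficient
  ∂(coeff of dy∧dz)/∂x - ∂(coeff of dx∧dz)/∂y + ∂(coeff of dx∧dy)/∂z
  = ∂/∂x (2*z) - ∂/∂y (-z) + ∂/∂z (2*y).
Each of these terms simplifies to sums of mixed partials that cancel in pairs. The result is 0 (by equality of mixed partials for smooth functions — Schwarz / Clairaut).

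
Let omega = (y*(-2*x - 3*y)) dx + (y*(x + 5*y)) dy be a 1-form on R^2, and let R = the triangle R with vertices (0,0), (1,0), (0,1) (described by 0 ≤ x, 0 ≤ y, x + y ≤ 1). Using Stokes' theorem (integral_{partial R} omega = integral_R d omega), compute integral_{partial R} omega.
integral_(partial R) omega = 3/2

Stokes: integral_partial_R omega = integral_R d omega with d omega = (∂Q/∂x - ∂P/∂y) dx ∧ dy.
  ∂Q/∂x = y
  ∂P/∂y = -2*x - 6*y
  integrand = ∂Q/∂x - ∂P/∂y = 2*x + 7*y.
Integrating over R: integral_0^1 integral_0^{1-x} (2*x + 7*y) dy dx = 3/2.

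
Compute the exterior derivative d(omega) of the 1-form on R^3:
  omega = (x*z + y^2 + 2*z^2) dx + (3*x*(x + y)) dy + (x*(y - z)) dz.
d(omega) = (6*x + y) dx ∧ dy + (-x + y - 5*z) dx ∧ dz + (x) dy ∧ dz

For a 1-form omega = sum_i f_i dx_i, the exterior derivative is
  d(omega) = sum_{i < j} (∂f_j/∂x_i - ∂f_i/∂x_j) dx_i ∧ dx_j.
  coefficient of dx ∧ dy: ∂f_2/∂x - ∂f_1/∂y = ∂(3*x*(x + y))/∂x - ∂(x*z + y^2 + 2*z^2)/∂y = 6*x + y
  coefficient of dx ∧ dz: ∂f_3/∂x - ∂f_1/∂z = ∂(x*(y - z))/∂x - ∂(x*z + y^2 + 2*z^2)/∂z = -x + y - 5*z
  coefficient of dy ∧ dz: ∂f_3/∂y - ∂f_2/∂z = ∂(x*(y - z))/∂y - ∂(3*x*(x + y))/∂z = x
Assembling: d(omega) = (6*x + y) dx ∧ dy + (-x + y - 5*z) dx ∧ dz + (x) dy ∧ dz.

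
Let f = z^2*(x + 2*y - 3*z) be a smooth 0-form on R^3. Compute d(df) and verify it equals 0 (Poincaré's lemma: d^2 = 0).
d(df) = 0

Step 1: df = sum_i (∂f/∂x_i) dx_i = (z^2) dx + (2*z^2) dy + (z*(2*x + 4*y - 9*z)) dz.
Step 2: Apply d again. Using the 1-form formula, the coefficient of dx ∧ dy in d(df) is ∂^2 f/∂x ∂y - ∂^2 f/∂y ∂x = (0) - (0) = 0 (equality of mixed partials for smooth f).
Similarly for dx ∧ dz and dy ∧ dz — all coefficients vanish. So d(df) = 0.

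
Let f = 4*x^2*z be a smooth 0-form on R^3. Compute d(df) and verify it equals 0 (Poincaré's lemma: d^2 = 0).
d(df) = 0

Step 1: df = sum_i (∂f/∂x_i) dx_i = (8*x*z) dx + (0) dy + (4*x^2) dz.
Step 2: Apply d again. Using the 1-form formula, the coefficient of dx ∧ dy in d(df) is ∂^2 f/∂x ∂y - ∂^2 f/∂y ∂x = (0) - (0) = 0 (equality of mixed partials for smooth f).
Similarly for dx ∧ dz and dy ∧ dz — all coefficients vanish. So d(df) = 0.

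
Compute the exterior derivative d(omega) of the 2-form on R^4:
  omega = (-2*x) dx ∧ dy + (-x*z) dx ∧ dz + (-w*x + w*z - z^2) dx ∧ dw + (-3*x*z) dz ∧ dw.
d(omega) = (-w - z) dx ∧ dz ∧ dw

For a 2-form omega = sum_{i<j} g_{ij} dx_i ∧ dx_j, the exterior derivative is
  d(omega) = sum_{i<j} d(g_{ij}) ∧ dx_i ∧ dx_j = sum_{i<j, k} (∂g_{ij}/∂x_k) dx_k ∧ dx_i ∧ dx_j.
Expand each term, using dx_k ∧ dx_i ∧ dx_j = sgn(permutation) dx_{(a)} ∧ dx_{(b)} ∧ dx_{(c)} with (a < b < c) sorted:
  d(-w*x + w*z - z^2) includes (∂/∂z)(-w*x + w*z - z^2) dz = (w - 2*z) dz, which multiplied by dx ∧ dw gives (-w + 2*z) dx ∧ dz ∧ dw
  d(-3*x*z) includes (∂/∂x)(-3*x*z) dx = (-3*z) dx, which multiplied by dz ∧ dw gives (-3*z) dx ∧ dz ∧ dw
Collecting like 3-forms: d(omega) = (-w - z) dx ∧ dz ∧ dw.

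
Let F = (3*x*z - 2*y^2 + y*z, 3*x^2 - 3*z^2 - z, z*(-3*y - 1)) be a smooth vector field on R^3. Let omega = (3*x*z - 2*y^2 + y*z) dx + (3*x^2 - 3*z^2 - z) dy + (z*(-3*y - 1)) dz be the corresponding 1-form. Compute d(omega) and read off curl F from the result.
d(omega) = (3*z + 1) dy ∧ dz + (3*x + y) dz ∧ dx + (6*x + 4*y - z) dx ∧ dy; curl F = (3*z + 1, 3*x + y, 6*x + 4*y - z)

d omega = sum_{i<j} (∂f_j/∂x_i - ∂f_i/∂x_j) dx_i ∧ dx_j. Under the identification (dy ∧ dz, dz ∧ dx, dx ∧ dy) ↔ (e_x, e_y, e_z), the coefficients are exactly the components of curl F. Compute:
  ∂R/∂y - ∂Q/∂z = (-3*z) - (-6*z - 1) = 3*z + 1
  ∂P/∂z - ∂R/∂x = (3*x + y) - (0) = 3*x + y
  ∂Q/∂x - ∂P/∂y = (6*x) - (-4*y + z) = 6*x + 4*y - z.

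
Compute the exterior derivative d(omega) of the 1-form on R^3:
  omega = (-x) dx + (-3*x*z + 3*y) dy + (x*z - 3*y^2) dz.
d(omega) = (-3*z) dx ∧ dy + (z) dx ∧ dz + (3*x - 6*y) dy ∧ dz

For a 1-form omega = sum_i f_i dx_i, the exterior derivative is
  d(omega) = sum_{i < j} (∂f_j/∂x_i - ∂f_i/∂x_j) dx_i ∧ dx_j.
  coefficient of dx ∧ dy: ∂f_2/∂x - ∂f_1/∂y = ∂(-3*x*z + 3*y)/∂x - ∂(-x)/∂y = -3*z
  coefficient of dx ∧ dz: ∂f_3/∂x - ∂f_1/∂z = ∂(x*z - 3*y^2)/∂x - ∂(-x)/∂z = z
  coefficient of dy ∧ dz: ∂f_3/∂y - ∂f_2/∂z = ∂(x*z - 3*y^2)/∂y - ∂(-3*x*z + 3*y)/∂z = 3*x - 6*y
Assembling: d(omega) = (-3*z) dx ∧ dy + (z) dx ∧ dz + (3*x - 6*y) dy ∧ dz.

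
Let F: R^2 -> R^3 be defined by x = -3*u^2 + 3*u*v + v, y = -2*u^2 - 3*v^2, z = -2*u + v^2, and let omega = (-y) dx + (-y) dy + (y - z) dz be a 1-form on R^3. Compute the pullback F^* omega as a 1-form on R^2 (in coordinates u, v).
F^* omega = (-20*u^3 + 6*u^2*v + 4*u^2 - 30*u*v^2 - 4*u + 9*v^3 + 8*v^2) du + (6*u^3 - 16*u^2*v + 2*u^2 + 9*u*v^2 + 4*u*v - 26*v^3 + 3*v^2) dv

Using F^*(f dg) = (f ∘ F) d(g ∘ F), substitute each coordinate x_i by F_i(u, v) in f_i, and replace dx_i by d F_i = (∂F_i/∂u) du + (∂F_i/∂v) dv.
  For the x component: f_1(F) = 2*u^2 + 3*v^2; d F_1 = (-6*u + 3*v) du + (3*u + 1) dv
  For the y component: f_2(F) = 2*u^2 + 3*v^2; d F_2 = (-4*u) du + (-6*v) dv
  For the z component: f_3(F) = -2*u^2 + 2*u - 4*v^2; d F_3 = (-2) du + (2*v) dv
Combining and collecting du, dv coefficients:
  coeff of du: -20*u^3 + 6*u^2*v + 4*u^2 - 30*u*v^2 - 4*u + 9*v^3 + 8*v^2
  coeff of dv: 6*u^3 - 16*u^2*v + 2*u^2 + 9*u*v^2 + 4*u*v - 26*v^3 + 3*v^2
F^* omega = (-20*u^3 + 6*u^2*v + 4*u^2 - 30*u*v^2 - 4*u + 9*v^3 + 8*v^2) du + (6*u^3 - 16*u^2*v + 2*u^2 + 9*u*v^2 + 4*u*v - 26*v^3 + 3*v^2) dv.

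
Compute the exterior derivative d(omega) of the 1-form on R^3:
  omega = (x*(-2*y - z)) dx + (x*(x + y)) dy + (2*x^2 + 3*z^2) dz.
d(omega) = (4*x + y) dx ∧ dy + (5*x) dx ∧ dz

For a 1-form omega = sum_i f_i dx_i, the exterior derivative is
  d(omega) = sum_{i < j} (∂f_j/∂x_i - ∂f_i/∂x_j) dx_i ∧ dx_j.
  coefficient of dx ∧ dy: ∂f_2/∂x - ∂f_1/∂y = ∂(x*(x + y))/∂x - ∂(x*(-2*y - z))/∂y = 4*x + y
  coefficient of dx ∧ dz: ∂f_3/∂x - ∂f_1/∂z = ∂(2*x^2 + 3*z^2)/∂x - ∂(x*(-2*y - z))/∂z = 5*x
Assembling: d(omega) = (4*x + y) dx ∧ dy + (5*x) dx ∧ dz.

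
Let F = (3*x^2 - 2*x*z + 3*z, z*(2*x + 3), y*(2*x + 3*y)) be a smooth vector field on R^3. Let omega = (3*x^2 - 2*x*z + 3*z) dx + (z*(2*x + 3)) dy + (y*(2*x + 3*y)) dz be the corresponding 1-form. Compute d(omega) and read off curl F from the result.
d(omega) = (6*y - 3) dy ∧ dz + (-2*x - 2*y + 3) dz ∧ dx + (2*z) dx ∧ dy; curl F = (6*y - 3, -2*x - 2*y + 3, 2*z)

d omega = sum_{i<j} (∂f_j/∂x_i - ∂f_i/∂x_j) dx_i ∧ dx_j. Under the identification (dy ∧ dz, dz ∧ dx, dx ∧ dy) ↔ (e_x, e_y, e_z), the coefficients are exactly the components of curl F. Compute:
  ∂R/∂y - ∂Q/∂z = (2*x + 6*y) - (2*x + 3) = 6*y - 3
  ∂P/∂z - ∂R/∂x = (3 - 2*x) - (2*y) = -2*x - 2*y + 3
  ∂Q/∂x - ∂P/∂y = (2*z) - (0) = 2*z.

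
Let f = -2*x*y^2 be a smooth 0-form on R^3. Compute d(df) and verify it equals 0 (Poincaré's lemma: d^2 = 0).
d(df) = 0

Step 1: df = sum_i (∂f/∂x_i) dx_i = (-2*y^2) dx + (-4*x*y) dy + (0) dz.
Step 2: Apply d again. Using the 1-form formula, the coefficient of dx ∧ dy in d(df) is ∂^2 f/∂x ∂y - ∂^2 f/∂y ∂x = (-4*y) - (-4*y) = 0 (equality of mixed partials for smooth f).
Similarly for dx ∧ dz and dy ∧ dz — all coefficients vanish. So d(df) = 0.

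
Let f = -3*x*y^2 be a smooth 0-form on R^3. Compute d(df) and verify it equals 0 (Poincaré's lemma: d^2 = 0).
d(df) = 0

Step 1: df = sum_i (∂f/∂x_i) dx_i = (-3*y^2) dx + (-6*x*y) dy + (0) dz.
Step 2: Apply d again. Using the 1-form formula, the coefficient of dx ∧ dy in d(df) is ∂^2 f/∂x ∂y - ∂^2 f/∂y ∂x = (-6*y) - (-6*y) = 0 (equality of mixed partials for smooth f).
Similarly for dx ∧ dz and dy ∧ dz — all coefficients vanish. So d(df) = 0.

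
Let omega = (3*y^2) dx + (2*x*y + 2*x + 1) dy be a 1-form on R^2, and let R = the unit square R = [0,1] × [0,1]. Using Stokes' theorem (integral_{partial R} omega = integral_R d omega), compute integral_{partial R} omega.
integral_(partial R) omega = 0

Stokes: integral_partial_R omega = integral_R d omega with d omega = (∂Q/∂x - ∂P/∂y) dx ∧ dy.
  ∂Q/∂x = 2*y + 2
  ∂P/∂y = 6*y
  integrand = ∂Q/∂x - ∂P/∂y = 2 - 4*y.
Integrating over R: integral_0^1 integral_0^1 (2 - 4*y) dx dy = 0.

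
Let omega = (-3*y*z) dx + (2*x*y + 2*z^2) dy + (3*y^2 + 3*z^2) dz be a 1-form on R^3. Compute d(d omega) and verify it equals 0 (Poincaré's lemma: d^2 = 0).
d(d omega) = 0

Step 1: d omega = sum_{i<j} (∂f_j/∂x_i - ∂f_i/∂x_j) dx_i ∧ dx_j:
  coeff of dx ∧ dy: 2*y + 3*z
  coeff of dx ∧ dz: 3*y
  coeff of dy ∧ dz: 6*y - 4*z
Step 2: Apply d again to each 2-form coefficient. The only possible 3-form in R^3 is dx ∧ dy ∧ dz, with coefficient
  ∂(coeff of dy∧dz)/∂x - ∂(coeff of dx∧dz)/∂y + ∂(coeff of dx∧dy)/∂z
  = ∂/∂x (6*y - 4*z) - ∂/∂y (3*y) + ∂/∂z (2*y + 3*z).
Each of these terms simplifies to sums of mixed partials that cancel in pairs. The result is 0 (by equality of mixed partials for smooth functions — Schwarz / Clairaut).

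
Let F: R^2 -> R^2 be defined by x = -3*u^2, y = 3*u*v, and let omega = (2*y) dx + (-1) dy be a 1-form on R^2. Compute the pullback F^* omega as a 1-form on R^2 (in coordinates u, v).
F^* omega = (3*v*(-12*u^2 - 1)) du + (-3*u) dv

Using F^*(f dg) = (f ∘ F) d(g ∘ F), substitute each coordinate x_i by F_i(u, v) in f_i, and replace dx_i by d F_i = (∂F_i/∂u) du + (∂F_i/∂v) dv.
  For the x component: f_1(F) = 6*u*v; d F_1 = (-6*u) du + (0) dv
  For the y component: f_2(F) = -1; d F_2 = (3*v) du + (3*u) dv
Combining and collecting du, dv coefficients:
  coeff of du: 3*v*(-12*u^2 - 1)
  coeff of dv: -3*u
F^* omega = (3*v*(-12*u^2 - 1)) du + (-3*u) dv.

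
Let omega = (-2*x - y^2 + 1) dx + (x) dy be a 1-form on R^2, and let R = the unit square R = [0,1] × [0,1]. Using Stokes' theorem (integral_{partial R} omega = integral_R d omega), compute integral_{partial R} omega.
integral_(partial R) omega = 2

Stokes: integral_partial_R omega = integral_R d omega with d omega = (∂Q/∂x - ∂P/∂y) dx ∧ dy.
  ∂Q/∂x = 1
  ∂P/∂y = -2*y
  integrand = ∂Q/∂x - ∂P/∂y = 2*y + 1.
Integrating over R: integral_0^1 integral_0^1 (2*y + 1) dx dy = 2.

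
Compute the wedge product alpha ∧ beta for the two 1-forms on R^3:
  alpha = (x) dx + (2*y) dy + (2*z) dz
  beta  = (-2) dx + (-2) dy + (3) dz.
alpha ∧ beta = (-2*x + 4*y) dx ∧ dy + (3*x + 4*z) dx ∧ dz + (6*y + 4*z) dy ∧ dz

Distribute the wedge, using dx_i ∧ dx_j = -dx_j ∧ dx_i and dx_i ∧ dx_i = 0. For each pair (i, j) with i < j, the coefficient of dx_i ∧ dx_j in alpha ∧ beta is (alpha_i * beta_j - alpha_j * beta_i). Collecting: alpha ∧ beta = (-2*x + 4*y) dx ∧ dy + (3*x + 4*z) dx ∧ dz + (6*y + 4*z) dy ∧ dz.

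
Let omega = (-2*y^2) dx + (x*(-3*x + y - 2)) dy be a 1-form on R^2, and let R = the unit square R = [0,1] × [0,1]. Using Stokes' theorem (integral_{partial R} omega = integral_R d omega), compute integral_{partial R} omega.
integral_(partial R) omega = -5/2

Stokes: integral_partial_R omega = integral_R d omega with d omega = (∂Q/∂x - ∂P/∂y) dx ∧ dy.
  ∂Q/∂x = -6*x + y - 2
  ∂P/∂y = -4*y
  integrand = ∂Q/∂x - ∂P/∂y = -6*x + 5*y - 2.
Integrating over R: integral_0^1 integral_0^1 (-6*x + 5*y - 2) dx dy = -5/2.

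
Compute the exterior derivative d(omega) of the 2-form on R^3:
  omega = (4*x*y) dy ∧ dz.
d(omega) = (4*y) dx ∧ dy ∧ dz

For a 2-form omega = sum_{i<j} g_{ij} dx_i ∧ dx_j, the exterior derivative is
  d(omega) = sum_{i<j} d(g_{ij}) ∧ dx_i ∧ dx_j = sum_{i<j, k} (∂g_{ij}/∂x_k) dx_k ∧ dx_i ∧ dx_j.
Expand each term, using dx_k ∧ dx_i ∧ dx_j = sgn(permutation) dx_{(a)} ∧ dx_{(b)} ∧ dx_{(c)} with (a < b < c) sorted:
  d(4*x*y) includes (∂/∂x)(4*x*y) dx = (4*y) dx, which multiplied by dy ∧ dz gives (4*y) dx ∧ dy ∧ dz
Collecting like 3-forms: d(omega) = (4*y) dx ∧ dy ∧ dz.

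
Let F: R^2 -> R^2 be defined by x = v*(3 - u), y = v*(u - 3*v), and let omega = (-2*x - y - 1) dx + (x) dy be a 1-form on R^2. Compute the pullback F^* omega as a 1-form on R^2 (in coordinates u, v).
F^* omega = (v*(-2*u*v - 3*v^2 + 9*v + 1)) du + (-2*u^2*v + 3*u*v^2 + 12*u*v + u - 9*v^2 - 18*v - 3) dv

Using F^*(f dg) = (f ∘ F) d(g ∘ F), substitute each coordinate x_i by F_i(u, v) in f_i, and replace dx_i by d F_i = (∂F_i/∂u) du + (∂F_i/∂v) dv.
  For the x component: f_1(F) = u*v + 3*v^2 - 6*v - 1; d F_1 = (-v) du + (3 - u) dv
  For the y component: f_2(F) = v*(3 - u); d F_2 = (v) du + (u - 6*v) dv
Combining and collecting du, dv coefficients:
  coeff of du: v*(-2*u*v - 3*v^2 + 9*v + 1)
  coeff of dv: -2*u^2*v + 3*u*v^2 + 12*u*v + u - 9*v^2 - 18*v - 3
F^* omega = (v*(-2*u*v - 3*v^2 + 9*v + 1)) du + (-2*u^2*v + 3*u*v^2 + 12*u*v + u - 9*v^2 - 18*v - 3) dv.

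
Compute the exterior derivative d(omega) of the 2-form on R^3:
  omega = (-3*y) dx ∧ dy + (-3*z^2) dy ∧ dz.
d(omega) = 0

For a 2-form omega = sum_{i<j} g_{ij} dx_i ∧ dx_j, the exterior derivative is
  d(omega) = sum_{i<j} d(g_{ij}) ∧ dx_i ∧ dx_j = sum_{i<j, k} (∂g_{ij}/∂x_k) dx_k ∧ dx_i ∧ dx_j.
Expand each term, using dx_k ∧ dx_i ∧ dx_j = sgn(permutation) dx_{(a)} ∧ dx_{(b)} ∧ dx_{(c)} with (a < b < c) sorted:

Collecting like 3-forms: d(omega) = 0.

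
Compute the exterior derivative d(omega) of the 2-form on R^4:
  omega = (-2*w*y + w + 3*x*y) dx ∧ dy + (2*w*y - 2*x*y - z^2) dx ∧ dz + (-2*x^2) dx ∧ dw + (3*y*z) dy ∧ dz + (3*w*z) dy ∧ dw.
d(omega) = (1 - 2*y) dx ∧ dy ∧ dw + (-2*w + 2*x) dx ∧ dy ∧ dz + (2*y) dx ∧ dz ∧ dw + (-3*w) dy ∧ dz ∧ dw

For a 2-form omega = sum_{i<j} g_{ij} dx_i ∧ dx_j, the exterior derivative is
  d(omega) = sum_{i<j} d(g_{ij}) ∧ dx_i ∧ dx_j = sum_{i<j, k} (∂g_{ij}/∂x_k) dx_k ∧ dx_i ∧ dx_j.
Expand each term, using dx_k ∧ dx_i ∧ dx_j = sgn(permutation) dx_{(a)} ∧ dx_{(b)} ∧ dx_{(c)} with (a < b < c) sorted:
  d(-2*w*y + w + 3*x*y) includes (∂/∂w)(-2*w*y + w + 3*x*y) dw = (1 - 2*y) dw, which multiplied by dx ∧ dy gives (1 - 2*y) dx ∧ dy ∧ dw
  d(2*w*y - 2*x*y - z^2) includes (∂/∂y)(2*w*y - 2*x*y - z^2) dy = (2*w - 2*x) dy, which multiplied by dx ∧ dz gives (-2*w + 2*x) dx ∧ dy ∧ dz
  d(2*w*y - 2*x*y - z^2) includes (∂/∂w)(2*w*y - 2*x*y - z^2) dw = (2*y) dw, which multiplied by dx ∧ dz gives (2*y) dx ∧ dz ∧ dw
  d(3*w*z) includes (∂/∂z)(3*w*z) dz = (3*w) dz, which multiplied by dy ∧ dw gives (-3*w) dy ∧ dz ∧ dw
Collecting like 3-forms: d(omega) = (1 - 2*y) dx ∧ dy ∧ dw + (-2*w + 2*x) dx ∧ dy ∧ dz + (2*y) dx ∧ dz ∧ dw + (-3*w) dy ∧ dz ∧ dw.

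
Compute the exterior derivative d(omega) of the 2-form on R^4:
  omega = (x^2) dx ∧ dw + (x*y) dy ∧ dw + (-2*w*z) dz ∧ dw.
d(omega) = (y) dx ∧ dy ∧ dw

For a 2-form omega = sum_{i<j} g_{ij} dx_i ∧ dx_j, the exterior derivative is
  d(omega) = sum_{i<j} d(g_{ij}) ∧ dx_i ∧ dx_j = sum_{i<j, k} (∂g_{ij}/∂x_k) dx_k ∧ dx_i ∧ dx_j.
Expand each term, using dx_k ∧ dx_i ∧ dx_j = sgn(permutation) dx_{(a)} ∧ dx_{(b)} ∧ dx_{(c)} with (a < b < c) sorted:
  d(x*y) includes (∂/∂x)(x*y) dx = (y) dx, which multiplied by dy ∧ dw gives (y) dx ∧ dy ∧ dw
Collecting like 3-forms: d(omega) = (y) dx ∧ dy ∧ dw.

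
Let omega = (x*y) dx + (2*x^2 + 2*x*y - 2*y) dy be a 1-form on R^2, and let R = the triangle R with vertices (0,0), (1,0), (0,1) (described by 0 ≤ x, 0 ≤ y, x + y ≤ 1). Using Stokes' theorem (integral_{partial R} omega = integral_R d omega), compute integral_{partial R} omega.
integral_(partial R) omega = 5/6

Stokes: integral_partial_R omega = integral_R d omega with d omega = (∂Q/∂x - ∂P/∂y) dx ∧ dy.
  ∂Q/∂x = 4*x + 2*y
  ∂P/∂y = x
  integrand = ∂Q/∂x - ∂P/∂y = 3*x + 2*y.
Integrating over R: integral_0^1 integral_0^{1-x} (3*x + 2*y) dy dx = 5/6.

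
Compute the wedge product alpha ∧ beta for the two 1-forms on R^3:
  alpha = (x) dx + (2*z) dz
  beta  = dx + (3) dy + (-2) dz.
alpha ∧ beta = (3*x) dx ∧ dy + (-2*x - 2*z) dx ∧ dz + (-6*z) dy ∧ dz

Distribute the wedge, using dx_i ∧ dx_j = -dx_j ∧ dx_i and dx_i ∧ dx_i = 0. For each pair (i, j) with i < j, the coefficient of dx_i ∧ dx_j in alpha ∧ beta is (alpha_i * beta_j - alpha_j * beta_i). Collecting: alpha ∧ beta = (3*x) dx ∧ dy + (-2*x - 2*z) dx ∧ dz + (-6*z) dy ∧ dz.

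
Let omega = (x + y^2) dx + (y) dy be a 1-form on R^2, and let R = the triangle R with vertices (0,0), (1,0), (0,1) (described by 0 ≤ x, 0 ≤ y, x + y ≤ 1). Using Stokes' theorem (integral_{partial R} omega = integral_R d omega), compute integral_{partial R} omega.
integral_(partial R) omega = -1/3

Stokes: integral_partial_R omega = integral_R d omega with d omega = (∂Q/∂x - ∂P/∂y) dx ∧ dy.
  ∂Q/∂x = 0
  ∂P/∂y = 2*y
  integrand = ∂Q/∂x - ∂P/∂y = -2*y.
Integrating over R: integral_0^1 integral_0^{1-x} (-2*y) dy dx = -1/3.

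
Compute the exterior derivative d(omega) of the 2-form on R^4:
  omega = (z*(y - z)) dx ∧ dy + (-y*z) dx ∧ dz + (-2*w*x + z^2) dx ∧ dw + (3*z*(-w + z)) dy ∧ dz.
d(omega) = (y - z) dx ∧ dy ∧ dz + (-2*z) dx ∧ dz ∧ dw + (-3*z) dy ∧ dz ∧ dw

For a 2-form omega = sum_{i<j} g_{ij} dx_i ∧ dx_j, the exterior derivative is
  d(omega) = sum_{i<j} d(g_{ij}) ∧ dx_i ∧ dx_j = sum_{i<j, k} (∂g_{ij}/∂x_k) dx_k ∧ dx_i ∧ dx_j.
Expand each term, using dx_k ∧ dx_i ∧ dx_j = sgn(permutation) dx_{(a)} ∧ dx_{(b)} ∧ dx_{(c)} with (a < b < c) sorted:
  d(z*(y - z)) includes (∂/∂z)(z*(y - z)) dz = (y - 2*z) dz, which multiplied by dx ∧ dy gives (y - 2*z) dx ∧ dy ∧ dz
  d(-y*z) includes (∂/∂y)(-y*z) dy = (-z) dy, which multiplied by dx ∧ dz gives (z) dx ∧ dy ∧ dz
  d(-2*w*x + z^2) includes (∂/∂z)(-2*w*x + z^2) dz = (2*z) dz, which multiplied by dx ∧ dw gives (-2*z) dx ∧ dz ∧ dw
  d(3*z*(-w + z)) includes (∂/∂w)(3*z*(-w + z)) dw = (-3*z) dw, which multiplied by dy ∧ dz gives (-3*z) dy ∧ dz ∧ dw
Collecting like 3-forms: d(omega) = (y - z) dx ∧ dy ∧ dz + (-2*z) dx ∧ dz ∧ dw + (-3*z) dy ∧ dz ∧ dw.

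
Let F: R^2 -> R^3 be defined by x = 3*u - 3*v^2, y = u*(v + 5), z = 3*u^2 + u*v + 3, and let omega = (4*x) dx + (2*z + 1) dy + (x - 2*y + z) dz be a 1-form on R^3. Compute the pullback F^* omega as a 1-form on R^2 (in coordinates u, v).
F^* omega = (18*u^3 + 3*u^2*v - 12*u^2 - 17*u*v^2 + 3*u*v + 54*u - 3*v^3 - 36*v^2 + 10*v + 35) du + (9*u^3 + u^2*v - 7*u^2 - 3*u*v^2 - 72*u*v + 10*u + 72*v^3) dv

Using F^*(f dg) = (f ∘ F) d(g ∘ F), substitute each coordinate x_i by F_i(u, v) in f_i, and replace dx_i by d F_i = (∂F_i/∂u) du + (∂F_i/∂v) dv.
  For the x component: f_1(F) = 12*u - 12*v^2; d F_1 = (3) du + (-6*v) dv
  For the y component: f_2(F) = 6*u^2 + 2*u*v + 7; d F_2 = (v + 5) du + (u) dv
  For the z component: f_3(F) = 3*u^2 - u*v - 7*u - 3*v^2 + 3; d F_3 = (6*u + v) du + (u) dv
Combining and collecting du, dv coefficients:
  coeff of du: 18*u^3 + 3*u^2*v - 12*u^2 - 17*u*v^2 + 3*u*v + 54*u - 3*v^3 - 36*v^2 + 10*v + 35
  coeff of dv: 9*u^3 + u^2*v - 7*u^2 - 3*u*v^2 - 72*u*v + 10*u + 72*v^3
F^* omega = (18*u^3 + 3*u^2*v - 12*u^2 - 17*u*v^2 + 3*u*v + 54*u - 3*v^3 - 36*v^2 + 10*v + 35) du + (9*u^3 + u^2*v - 7*u^2 - 3*u*v^2 - 72*u*v + 10*u + 72*v^3) dv.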